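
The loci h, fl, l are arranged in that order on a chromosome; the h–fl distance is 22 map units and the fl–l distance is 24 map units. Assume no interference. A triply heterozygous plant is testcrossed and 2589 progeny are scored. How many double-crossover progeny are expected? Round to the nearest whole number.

137

Map distances give recombination frequencies of 0.220 and 0.240 for the two intervals.
With no interference, expected double-crossover frequency = 0.220 × 0.240 = 0.05280.
Expected number = 0.05280 × 2589 = 136.70 ≈ 137.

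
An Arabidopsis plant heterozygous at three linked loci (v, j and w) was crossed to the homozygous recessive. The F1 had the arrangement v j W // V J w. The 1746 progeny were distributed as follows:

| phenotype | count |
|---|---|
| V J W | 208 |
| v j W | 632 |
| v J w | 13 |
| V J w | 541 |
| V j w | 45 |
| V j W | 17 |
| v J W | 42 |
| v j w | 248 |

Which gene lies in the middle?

v

The two rarest classes, V j W and v J w, are the double crossovers. Comparing them with the parentals, only the v allele has switched, so v is the middle locus and the order is w – v – j.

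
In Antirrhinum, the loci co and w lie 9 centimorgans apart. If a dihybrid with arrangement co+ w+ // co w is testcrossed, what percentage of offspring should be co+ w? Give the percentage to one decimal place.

4.5%

A map distance of 9 centimorgans corresponds to a recombination frequency of 0.090.
The F1 is co+ w+ / co w, so co+ w is a recombinant gamete class with expected frequency r/2 = 0.090/2 = 0.0450.
That is 0.0450 = 4.5% of the progeny.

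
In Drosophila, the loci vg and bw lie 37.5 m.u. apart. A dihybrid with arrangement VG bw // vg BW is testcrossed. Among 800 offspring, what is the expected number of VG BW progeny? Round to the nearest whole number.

A map distance of 37.5 m.u. corresponds to a recombination frequency of 0.375.
The F1 is VG bw / vg BW, so VG BW is a recombinant gamete class with expected frequency r/2 = 0.375/2 = 0.1875.
Expected number = 0.1875 × 800 = 150.00 ≈ 150.

150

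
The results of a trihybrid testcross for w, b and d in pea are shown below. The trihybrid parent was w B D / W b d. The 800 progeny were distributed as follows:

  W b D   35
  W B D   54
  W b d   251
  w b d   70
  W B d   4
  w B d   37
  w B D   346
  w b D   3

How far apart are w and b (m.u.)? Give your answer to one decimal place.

16.4 m.u.

The two rarest classes, w b D and W B d, are the double crossovers. Comparing them with the parentals, only the b allele has switched, so b is the middle locus and the order is w – b – d.
Crossovers in the w–b interval produce the single-crossover classes W B D and w b d (54 + 70 = 124) plus the double crossovers (7).
RF(w–b) = (124 + 7) / 800 = 131/800 = 0.1638 → 16.4 m.u.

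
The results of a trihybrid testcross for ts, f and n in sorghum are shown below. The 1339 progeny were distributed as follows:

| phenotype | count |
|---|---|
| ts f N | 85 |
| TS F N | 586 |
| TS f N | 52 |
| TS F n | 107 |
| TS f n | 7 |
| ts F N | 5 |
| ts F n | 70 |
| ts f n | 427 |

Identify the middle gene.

The two most frequent reciprocal classes, ts f n and TS F N, are the parental types, so the F1 was ts f n / TS F N.
The two rarest classes, TS f n and ts F N, are the double crossovers. Comparing them with the parentals, only the ts allele has switched, so ts is the middle locus and the order is n – ts – f.

ts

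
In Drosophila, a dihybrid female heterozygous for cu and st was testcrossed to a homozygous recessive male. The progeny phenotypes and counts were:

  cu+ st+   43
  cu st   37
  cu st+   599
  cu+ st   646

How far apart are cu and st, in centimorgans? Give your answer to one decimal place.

6.0 centimorgans

The two most frequent classes, cu+ st (646) and cu st+ (599), are the parental types, so the F1 was cu+ st / cu st+.
The recombinant classes are cu+ st+ and cu st: 43 + 37 = 80.
Recombination frequency = 80/1325 = 0.0604 ≈ 6.0%, i.e. 6.0 centimorgans.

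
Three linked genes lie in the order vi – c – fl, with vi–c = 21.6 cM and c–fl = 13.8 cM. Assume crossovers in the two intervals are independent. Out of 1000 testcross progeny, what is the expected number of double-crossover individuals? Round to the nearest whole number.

Map distances give recombination frequencies of 0.216 and 0.138 for the two intervals.
With no interference, expected double-crossover frequency = 0.216 × 0.138 = 0.02981.
Expected number = 0.02981 × 1000 = 29.81 ≈ 30.

30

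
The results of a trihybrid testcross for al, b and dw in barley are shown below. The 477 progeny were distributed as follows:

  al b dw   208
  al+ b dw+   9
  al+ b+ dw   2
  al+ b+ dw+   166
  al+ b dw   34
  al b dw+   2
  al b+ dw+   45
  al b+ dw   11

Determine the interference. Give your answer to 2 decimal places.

0.04

The two most frequent reciprocal classes, al b dw and al+ b+ dw+, are the parental types, so the F1 was al b dw / al+ b+ dw+.
The two rarest classes, al b dw+ and al+ b+ dw, are the double crossovers. Comparing them with the parentals, only the dw allele has switched, so dw is the middle locus and the order is b – dw – al.
b–dw: (20 + 4)/477 = 0.0503; dw–al: (79 + 4)/477 = 0.1740.
Expected DCO frequency = 0.0503 × 0.1740 ≈ 0.00875; observed = 4/477 ≈ 0.00839.
Coefficient of coincidence = 0.00839/0.00875 ≈ 0.96; interference = 1 − 0.96 = 0.04.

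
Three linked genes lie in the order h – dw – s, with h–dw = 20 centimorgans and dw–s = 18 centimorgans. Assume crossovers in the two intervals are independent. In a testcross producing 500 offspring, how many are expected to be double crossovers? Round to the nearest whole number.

18

Map distances give recombination frequencies of 0.200 and 0.180 for the two intervals.
With no interference, expected double-crossover frequency = 0.200 × 0.180 = 0.03600.
Expected number = 0.03600 × 500 = 18.00 ≈ 18.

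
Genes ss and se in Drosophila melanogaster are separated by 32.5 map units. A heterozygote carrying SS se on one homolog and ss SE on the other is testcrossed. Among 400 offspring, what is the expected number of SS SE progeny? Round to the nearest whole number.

65

A map distance of 32.5 map units corresponds to a recombination frequency of 0.325.
The F1 is SS se / ss SE, so SS SE is a recombinant gamete class with expected frequency r/2 = 0.325/2 = 0.1625.
Expected number = 0.1625 × 400 = 65.00 ≈ 65.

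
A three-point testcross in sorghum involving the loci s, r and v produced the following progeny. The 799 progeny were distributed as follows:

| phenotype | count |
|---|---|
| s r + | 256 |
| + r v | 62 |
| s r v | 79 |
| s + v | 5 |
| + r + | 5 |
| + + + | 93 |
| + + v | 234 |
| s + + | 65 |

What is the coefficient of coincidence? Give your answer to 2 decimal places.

The two most frequent reciprocal classes, + + v and s r +, are the parental types, so the F1 was + + v / s r +.
The two rarest classes, s + v and + r +, are the double crossovers. Comparing them with the parentals, only the s allele has switched, so s is the middle locus and the order is v – s – r.
v–s: (172 + 10)/799 = 0.2278; s–r: (127 + 10)/799 = 0.1715.
Expected DCO frequency = 0.2278 × 0.1715 ≈ 0.03907; observed = 10/799 ≈ 0.01252.
Coefficient of coincidence = 0.01252/0.03907 ≈ 0.32.

0.32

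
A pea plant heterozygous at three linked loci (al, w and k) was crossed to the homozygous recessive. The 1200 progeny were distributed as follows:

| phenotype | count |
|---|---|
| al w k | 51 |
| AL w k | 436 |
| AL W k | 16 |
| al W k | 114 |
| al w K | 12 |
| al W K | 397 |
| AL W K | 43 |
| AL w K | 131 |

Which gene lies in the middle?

The two most frequent reciprocal classes, AL w k and al W K, are the parental types, so the F1 was AL w k / al W K.
The two rarest classes, AL W k and al w K, are the double crossovers. Comparing them with the parentals, only the w allele has switched, so w is the middle locus and the order is k – w – al.

w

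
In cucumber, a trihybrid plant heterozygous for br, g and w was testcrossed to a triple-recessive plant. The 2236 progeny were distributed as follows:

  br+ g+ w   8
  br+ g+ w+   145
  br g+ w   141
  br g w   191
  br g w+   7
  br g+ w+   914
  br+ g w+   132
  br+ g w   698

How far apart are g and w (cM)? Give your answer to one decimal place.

The two most frequent reciprocal classes, br+ g w and br g+ w+, are the parental types, so the F1 was br+ g w / br g+ w+.
The two rarest classes, br+ g+ w and br g w+, are the double crossovers. Comparing them with the parentals, only the g allele has switched, so g is the middle locus and the order is w – g – br.
Crossovers in the w–g interval produce the single-crossover classes br+ g w+ and br g+ w (132 + 141 = 273) plus the double crossovers (15).
RF(w–g) = (273 + 15) / 2236 = 288/2236 = 0.1288 → 12.9 cM.

12.9 cM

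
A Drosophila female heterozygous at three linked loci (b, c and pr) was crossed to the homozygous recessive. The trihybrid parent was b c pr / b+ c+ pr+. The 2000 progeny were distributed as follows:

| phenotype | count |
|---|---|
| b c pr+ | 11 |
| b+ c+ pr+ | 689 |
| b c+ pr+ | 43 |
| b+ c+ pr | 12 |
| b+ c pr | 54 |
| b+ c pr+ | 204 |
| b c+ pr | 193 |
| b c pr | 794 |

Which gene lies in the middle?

pr

The two rarest classes, b c pr+ and b+ c+ pr, are the double crossovers. Comparing them with the parentals, only the pr allele has switched, so pr is the middle locus and the order is b – pr – c.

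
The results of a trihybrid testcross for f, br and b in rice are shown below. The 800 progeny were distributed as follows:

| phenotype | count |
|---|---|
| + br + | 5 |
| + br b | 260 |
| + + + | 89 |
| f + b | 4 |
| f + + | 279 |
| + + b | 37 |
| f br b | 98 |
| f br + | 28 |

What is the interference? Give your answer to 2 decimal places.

The two most frequent reciprocal classes, + br b and f + +, are the parental types, so the F1 was + br b / f + +.
The two rarest classes, + br + and f + b, are the double crossovers. Comparing them with the parentals, only the b allele has switched, so b is the middle locus and the order is f – b – br.
f–b: (187 + 9)/800 = 0.2450; b–br: (65 + 9)/800 = 0.0925.
Expected DCO frequency = 0.2450 × 0.0925 ≈ 0.02266; observed = 9/800 ≈ 0.01125.
Coefficient of coincidence = 0.01125/0.02266 ≈ 0.50; interference = 1 − 0.50 = 0.50.

0.50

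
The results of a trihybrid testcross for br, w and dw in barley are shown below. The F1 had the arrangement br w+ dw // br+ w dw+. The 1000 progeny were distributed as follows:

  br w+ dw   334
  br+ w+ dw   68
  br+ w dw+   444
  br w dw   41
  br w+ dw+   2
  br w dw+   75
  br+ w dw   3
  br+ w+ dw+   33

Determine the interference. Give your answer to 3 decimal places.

0.572

The two rarest classes, br w+ dw+ and br+ w dw, are the double crossovers. Comparing them with the parentals, only the dw allele has switched, so dw is the middle locus and the order is w – dw – br.
w–dw: (74 + 5)/1000 = 0.0790; dw–br: (143 + 5)/1000 = 0.1480.
Expected DCO frequency = 0.0790 × 0.1480 ≈ 0.01169; observed = 5/1000 ≈ 0.00500.
Coefficient of coincidence = 0.00500/0.01169 ≈ 0.428; interference = 1 − 0.428 = 0.572.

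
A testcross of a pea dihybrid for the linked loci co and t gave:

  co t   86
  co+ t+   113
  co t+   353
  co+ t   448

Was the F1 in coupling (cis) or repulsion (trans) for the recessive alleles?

The two most frequent classes are co+ t (448) and co t+ (353); these are the parental (non-recombinant) types.
So the F1 carried co+ t on one chromosome and co t+ on the other — the recessive alleles are on opposite chromosomes (trans / repulsion).

trans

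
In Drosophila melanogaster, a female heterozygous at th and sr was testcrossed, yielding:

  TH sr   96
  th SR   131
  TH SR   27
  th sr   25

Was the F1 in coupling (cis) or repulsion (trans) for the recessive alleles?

The two most frequent classes are TH sr (96) and th SR (131); these are the parental (non-recombinant) types.
So the F1 carried TH sr on one chromosome and th SR on the other — the recessive alleles are on opposite chromosomes (trans / repulsion).

trans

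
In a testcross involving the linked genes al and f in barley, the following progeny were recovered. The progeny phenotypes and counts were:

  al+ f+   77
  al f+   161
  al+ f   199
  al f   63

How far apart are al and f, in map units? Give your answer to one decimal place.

28.0 map units

The two most frequent classes, al+ f (199) and al f+ (161), are the parental types, so the F1 was al+ f / al f+.
The recombinant classes are al+ f+ and al f: 77 + 63 = 140.
Recombination frequency = 140/500 = 0.2800 ≈ 28.0%, i.e. 28.0 map units.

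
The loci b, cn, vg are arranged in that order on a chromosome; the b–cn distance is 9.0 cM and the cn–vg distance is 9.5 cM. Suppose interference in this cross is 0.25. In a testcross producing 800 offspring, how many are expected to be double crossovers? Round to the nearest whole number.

5

Map distances give recombination frequencies of 0.090 and 0.095 for the two intervals.
With interference 0.25 (so coincidence = 0.75), expected double-crossover frequency = 0.090 × 0.095 × 0.75 = 0.00641.
Expected number = 0.00641 × 800 = 5.13 ≈ 5.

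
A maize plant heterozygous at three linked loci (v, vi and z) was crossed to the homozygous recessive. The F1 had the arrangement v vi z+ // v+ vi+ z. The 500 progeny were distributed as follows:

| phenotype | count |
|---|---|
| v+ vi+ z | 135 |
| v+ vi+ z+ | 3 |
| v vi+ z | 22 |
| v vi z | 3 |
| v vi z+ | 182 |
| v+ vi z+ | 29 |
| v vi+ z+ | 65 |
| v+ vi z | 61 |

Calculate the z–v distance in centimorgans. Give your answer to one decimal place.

11.4 centimorgans

The two rarest classes, v vi z and v+ vi+ z+, are the double crossovers. Comparing them with the parentals, only the z allele has switched, so z is the middle locus and the order is v – z – vi.
Crossovers in the v–z interval produce the single-crossover classes v+ vi z+ and v vi+ z (29 + 22 = 51) plus the double crossovers (6).
RF(v–z) = (51 + 6) / 500 = 57/500 = 0.1140 → 11.4 centimorgans.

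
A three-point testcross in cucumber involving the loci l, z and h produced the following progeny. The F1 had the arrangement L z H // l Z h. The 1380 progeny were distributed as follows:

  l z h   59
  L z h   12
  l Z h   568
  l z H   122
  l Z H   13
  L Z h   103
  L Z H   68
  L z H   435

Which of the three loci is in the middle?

The two rarest classes, L z h and l Z H, are the double crossovers. Comparing them with the parentals, only the h allele has switched, so h is the middle locus and the order is l – h – z.

h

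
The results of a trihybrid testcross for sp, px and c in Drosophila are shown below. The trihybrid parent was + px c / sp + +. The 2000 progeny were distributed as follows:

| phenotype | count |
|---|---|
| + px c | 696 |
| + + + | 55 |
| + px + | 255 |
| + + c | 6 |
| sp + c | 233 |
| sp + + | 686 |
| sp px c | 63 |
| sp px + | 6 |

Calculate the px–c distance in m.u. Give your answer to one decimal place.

The two rarest classes, + + c and sp px +, are the double crossovers. Comparing them with the parentals, only the px allele has switched, so px is the middle locus and the order is sp – px – c.
Crossovers in the px–c interval produce the single-crossover classes + px + and sp + c (255 + 233 = 488) plus the double crossovers (12).
RF(px–c) = (488 + 12) / 2000 = 500/2000 = 0.2500 → 25.0 m.u.

25.0 m.u.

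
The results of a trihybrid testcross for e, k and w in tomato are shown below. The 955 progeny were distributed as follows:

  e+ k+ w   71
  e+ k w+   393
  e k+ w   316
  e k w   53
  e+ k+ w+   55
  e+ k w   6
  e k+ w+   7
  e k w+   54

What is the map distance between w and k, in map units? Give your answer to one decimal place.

The two most frequent reciprocal classes, e+ k w+ and e k+ w, are the parental types, so the F1 was e+ k w+ / e k+ w.
The two rarest classes, e+ k w and e k+ w+, are the double crossovers. Comparing them with the parentals, only the w allele has switched, so w is the middle locus and the order is e – w – k.
Crossovers in the w–k interval produce the single-crossover classes e+ k+ w+ and e k w (55 + 53 = 108) plus the double crossovers (13).
RF(w–k) = (108 + 13) / 955 = 121/955 = 0.1267 → 12.7 map units.

12.7 map units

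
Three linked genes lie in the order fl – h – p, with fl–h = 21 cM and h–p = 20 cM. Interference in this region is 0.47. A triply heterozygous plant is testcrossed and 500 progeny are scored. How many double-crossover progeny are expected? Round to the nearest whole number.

11

Map distances give recombination frequencies of 0.210 and 0.200 for the two intervals.
With interference 0.47 (so coincidence = 0.53), expected double-crossover frequency = 0.210 × 0.200 × 0.53 = 0.02226.
Expected number = 0.02226 × 500 = 11.13 ≈ 11.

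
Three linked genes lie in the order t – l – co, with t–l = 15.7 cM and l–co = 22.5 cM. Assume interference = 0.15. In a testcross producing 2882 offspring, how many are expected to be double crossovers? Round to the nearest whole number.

Map distances give recombination frequencies of 0.157 and 0.225 for the two intervals.
With interference 0.15 (so coincidence = 0.85), expected double-crossover frequency = 0.157 × 0.225 × 0.85 = 0.03003.
Expected number = 0.03003 × 2882 = 86.54 ≈ 87.

87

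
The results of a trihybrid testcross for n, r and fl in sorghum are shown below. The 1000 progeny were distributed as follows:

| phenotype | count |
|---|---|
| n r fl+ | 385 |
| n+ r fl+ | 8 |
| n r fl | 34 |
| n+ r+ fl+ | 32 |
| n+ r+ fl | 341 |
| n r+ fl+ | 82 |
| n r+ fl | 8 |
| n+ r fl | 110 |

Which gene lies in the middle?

n

The two most frequent reciprocal classes, n r fl+ and n+ r+ fl, are the parental types, so the F1 was n r fl+ / n+ r+ fl.
The two rarest classes, n+ r fl+ and n r+ fl, are the double crossovers. Comparing them with the parentals, only the n allele has switched, so n is the middle locus and the order is r – n – fl.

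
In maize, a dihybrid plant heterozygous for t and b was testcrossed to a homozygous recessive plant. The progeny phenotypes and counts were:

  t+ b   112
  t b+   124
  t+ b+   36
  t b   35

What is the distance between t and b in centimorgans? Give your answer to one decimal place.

The two most frequent classes, t+ b (112) and t b+ (124), are the parental types, so the F1 was t+ b / t b+.
The recombinant classes are t+ b+ and t b: 36 + 35 = 71.
Recombination frequency = 71/307 = 0.2313 ≈ 23.1%, i.e. 23.1 centimorgans.

23.1 centimorgans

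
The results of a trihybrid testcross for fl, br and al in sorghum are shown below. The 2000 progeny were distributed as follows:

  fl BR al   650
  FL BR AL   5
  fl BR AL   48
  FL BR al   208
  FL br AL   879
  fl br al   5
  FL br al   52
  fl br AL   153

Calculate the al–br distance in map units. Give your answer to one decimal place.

5.5 map units

The two most frequent reciprocal classes, FL br AL and fl BR al, are the parental types, so the F1 was FL br AL / fl BR al.
The two rarest classes, FL BR AL and fl br al, are the double crossovers. Comparing them with the parentals, only the br allele has switched, so br is the middle locus and the order is al – br – fl.
Crossovers in the al–br interval produce the single-crossover classes FL br al and fl BR AL (52 + 48 = 100) plus the double crossovers (10).
RF(al–br) = (100 + 10) / 2000 = 110/2000 = 0.0550 → 5.5 map units.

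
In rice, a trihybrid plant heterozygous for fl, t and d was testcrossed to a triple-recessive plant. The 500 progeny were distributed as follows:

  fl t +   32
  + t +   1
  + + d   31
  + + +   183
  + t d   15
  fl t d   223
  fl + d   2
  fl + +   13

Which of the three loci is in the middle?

The two most frequent reciprocal classes, fl t d and + + +, are the parental types, so the F1 was fl t d / + + +.
The two rarest classes, fl + d and + t +, are the double crossovers. Comparing them with the parentals, only the t allele has switched, so t is the middle locus and the order is d – t – fl.

t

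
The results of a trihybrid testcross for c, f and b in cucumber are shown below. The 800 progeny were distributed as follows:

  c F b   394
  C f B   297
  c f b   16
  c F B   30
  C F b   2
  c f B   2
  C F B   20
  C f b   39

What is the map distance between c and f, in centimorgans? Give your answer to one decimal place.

5.0 centimorgans

The two most frequent reciprocal classes, c F b and C f B, are the parental types, so the F1 was c F b / C f B.
The two rarest classes, C F b and c f B, are the double crossovers. Comparing them with the parentals, only the c allele has switched, so c is the middle locus and the order is f – c – b.
Crossovers in the f–c interval produce the single-crossover classes c f b and C F B (16 + 20 = 36) plus the double crossovers (4).
RF(f–c) = (36 + 4) / 800 = 40/800 = 0.0500 → 5.0 centimorgans.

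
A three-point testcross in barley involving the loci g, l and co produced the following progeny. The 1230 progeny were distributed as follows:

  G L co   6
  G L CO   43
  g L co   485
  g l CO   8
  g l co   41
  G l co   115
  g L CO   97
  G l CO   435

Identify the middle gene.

g

The two most frequent reciprocal classes, g L co and G l CO, are the parental types, so the F1 was g L co / G l CO.
The two rarest classes, G L co and g l CO, are the double crossovers. Comparing them with the parentals, only the g allele has switched, so g is the middle locus and the order is co – g – l.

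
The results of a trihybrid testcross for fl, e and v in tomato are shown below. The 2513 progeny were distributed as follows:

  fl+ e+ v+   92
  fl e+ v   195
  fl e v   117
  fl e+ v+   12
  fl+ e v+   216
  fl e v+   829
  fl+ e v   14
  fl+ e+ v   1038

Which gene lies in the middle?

The two most frequent reciprocal classes, fl e v+ and fl+ e+ v, are the parental types, so the F1 was fl e v+ / fl+ e+ v.
The two rarest classes, fl e+ v+ and fl+ e v, are the double crossovers. Comparing them with the parentals, only the e allele has switched, so e is the middle locus and the order is v – e – fl.

e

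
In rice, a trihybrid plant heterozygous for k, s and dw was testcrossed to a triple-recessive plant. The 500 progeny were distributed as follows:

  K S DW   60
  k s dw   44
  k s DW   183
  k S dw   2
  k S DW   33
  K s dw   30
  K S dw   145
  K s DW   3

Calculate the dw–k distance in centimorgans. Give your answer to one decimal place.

The two most frequent reciprocal classes, K S dw and k s DW, are the parental types, so the F1 was K S dw / k s DW.
The two rarest classes, k S dw and K s DW, are the double crossovers. Comparing them with the parentals, only the k allele has switched, so k is the middle locus and the order is dw – k – s.
Crossovers in the dw–k interval produce the single-crossover classes K S DW and k s dw (60 + 44 = 104) plus the double crossovers (5).
RF(dw–k) = (104 + 5) / 500 = 109/500 = 0.2180 → 21.8 centimorgans.

21.8 centimorgans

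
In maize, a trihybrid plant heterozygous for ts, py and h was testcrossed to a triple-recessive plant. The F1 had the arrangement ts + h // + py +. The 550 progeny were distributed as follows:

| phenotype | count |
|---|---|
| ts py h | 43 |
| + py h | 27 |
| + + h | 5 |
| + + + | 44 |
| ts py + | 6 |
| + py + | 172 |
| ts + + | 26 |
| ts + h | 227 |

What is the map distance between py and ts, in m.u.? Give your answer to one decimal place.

17.8 m.u.

The two rarest classes, + + h and ts py +, are the double crossovers. Comparing them with the parentals, only the ts allele has switched, so ts is the middle locus and the order is py – ts – h.
Crossovers in the py–ts interval produce the single-crossover classes ts py h and + + + (43 + 44 = 87) plus the double crossovers (11).
RF(py–ts) = (87 + 11) / 550 = 98/550 = 0.1782 → 17.8 m.u.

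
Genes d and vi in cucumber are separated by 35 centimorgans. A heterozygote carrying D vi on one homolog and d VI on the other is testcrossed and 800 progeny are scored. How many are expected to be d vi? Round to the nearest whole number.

A map distance of 35 centimorgans corresponds to a recombination frequency of 0.350.
The F1 is D vi / d VI, so d vi is a recombinant gamete class with expected frequency r/2 = 0.350/2 = 0.1750.
Expected number = 0.1750 × 800 = 140.00 ≈ 140.

140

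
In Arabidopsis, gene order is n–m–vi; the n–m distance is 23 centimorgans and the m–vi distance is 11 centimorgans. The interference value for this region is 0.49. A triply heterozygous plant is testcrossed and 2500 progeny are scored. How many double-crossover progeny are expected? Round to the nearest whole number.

Map distances give recombination frequencies of 0.230 and 0.110 for the two intervals.
With interference 0.49 (so coincidence = 0.51), expected double-crossover frequency = 0.230 × 0.110 × 0.51 = 0.01290.
Expected number = 0.01290 × 2500 = 32.26 ≈ 32.

32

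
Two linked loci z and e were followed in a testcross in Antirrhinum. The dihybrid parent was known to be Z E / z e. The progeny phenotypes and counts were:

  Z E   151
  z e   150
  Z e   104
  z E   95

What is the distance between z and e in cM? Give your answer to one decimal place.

The recombinant classes are Z e and z E: 104 + 95 = 199.
Recombination frequency = 199/500 = 0.3980 ≈ 39.8%, i.e. 39.8 cM.

39.8 cM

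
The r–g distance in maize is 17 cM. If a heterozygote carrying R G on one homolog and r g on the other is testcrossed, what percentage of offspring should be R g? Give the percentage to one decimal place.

8.5%

A map distance of 17 cM corresponds to a recombination frequency of 0.170.
The F1 is R G / r g, so R g is a recombinant gamete class with expected frequency r/2 = 0.170/2 = 0.0850.
That is 0.0850 = 8.5% of the progeny.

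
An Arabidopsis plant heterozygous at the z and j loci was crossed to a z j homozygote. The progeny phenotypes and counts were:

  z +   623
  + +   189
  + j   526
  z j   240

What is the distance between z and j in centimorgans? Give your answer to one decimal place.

The two most frequent classes, + j (526) and z + (623), are the parental types, so the F1 was + j / z +.
The recombinant classes are + + and z j: 189 + 240 = 429.
Recombination frequency = 429/1578 = 0.2719 ≈ 27.2%, i.e. 27.2 centimorgans.

27.2 centimorgans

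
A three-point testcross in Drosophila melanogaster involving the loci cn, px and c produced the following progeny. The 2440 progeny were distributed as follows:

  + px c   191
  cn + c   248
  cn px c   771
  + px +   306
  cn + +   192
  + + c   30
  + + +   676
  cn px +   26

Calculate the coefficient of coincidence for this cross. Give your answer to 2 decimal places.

The two most frequent reciprocal classes, + + + and cn px c, are the parental types, so the F1 was + + + / cn px c.
The two rarest classes, + + c and cn px +, are the double crossovers. Comparing them with the parentals, only the c allele has switched, so c is the middle locus and the order is px – c – cn.
px–c: (554 + 56)/2440 = 0.2500; c–cn: (383 + 56)/2440 = 0.1799.
Expected DCO frequency = 0.2500 × 0.1799 ≈ 0.04498; observed = 56/2440 ≈ 0.02295.
Coefficient of coincidence = 0.02295/0.04498 ≈ 0.51.

0.51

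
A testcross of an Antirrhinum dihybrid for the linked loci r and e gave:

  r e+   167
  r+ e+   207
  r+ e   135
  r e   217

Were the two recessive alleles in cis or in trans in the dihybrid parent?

cis

The two most frequent classes are r+ e+ (207) and r e (217); these are the parental (non-recombinant) types.
So the F1 carried r+ e+ on one chromosome and r e on the other — the recessive alleles are on the same chromosome (cis / coupling).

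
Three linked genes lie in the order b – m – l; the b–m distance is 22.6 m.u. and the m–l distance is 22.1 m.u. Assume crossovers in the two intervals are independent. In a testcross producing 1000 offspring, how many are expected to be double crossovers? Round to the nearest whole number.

Map distances give recombination frequencies of 0.226 and 0.221 for the two intervals.
With no interference, expected double-crossover frequency = 0.226 × 0.221 = 0.04995.
Expected number = 0.04995 × 1000 = 49.95 ≈ 50.

50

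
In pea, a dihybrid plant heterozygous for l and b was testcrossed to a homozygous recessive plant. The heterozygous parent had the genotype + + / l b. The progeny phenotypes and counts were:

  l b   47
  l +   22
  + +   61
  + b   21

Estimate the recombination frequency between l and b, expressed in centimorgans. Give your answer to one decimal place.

The recombinant classes are + b and l +: 21 + 22 = 43.
Recombination frequency = 43/151 = 0.2848 ≈ 28.5%, i.e. 28.5 centimorgans.

28.5 centimorgans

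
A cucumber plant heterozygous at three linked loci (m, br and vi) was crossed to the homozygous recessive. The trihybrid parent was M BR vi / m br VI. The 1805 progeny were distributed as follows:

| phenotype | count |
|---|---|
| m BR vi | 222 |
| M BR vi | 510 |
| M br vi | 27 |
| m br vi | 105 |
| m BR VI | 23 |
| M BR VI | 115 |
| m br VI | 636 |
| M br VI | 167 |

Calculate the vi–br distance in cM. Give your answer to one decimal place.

The two rarest classes, M br vi and m BR VI, are the double crossovers. Comparing them with the parentals, only the br allele has switched, so br is the middle locus and the order is vi – br – m.
Crossovers in the vi–br interval produce the single-crossover classes M BR VI and m br vi (115 + 105 = 220) plus the double crossovers (50).
RF(vi–br) = (220 + 50) / 1805 = 270/1805 = 0.1496 → 15.0 cM.

15.0 cM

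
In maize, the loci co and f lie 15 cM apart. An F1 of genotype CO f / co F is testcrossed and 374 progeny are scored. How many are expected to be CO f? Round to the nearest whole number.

A map distance of 15 cM corresponds to a recombination frequency of 0.150.
The F1 is CO f / co F, so CO f is a parental gamete class with expected frequency (1 − r)/2 = 0.850/2 = 0.4250.
Expected number = 0.4250 × 374 = 158.95 ≈ 159.

159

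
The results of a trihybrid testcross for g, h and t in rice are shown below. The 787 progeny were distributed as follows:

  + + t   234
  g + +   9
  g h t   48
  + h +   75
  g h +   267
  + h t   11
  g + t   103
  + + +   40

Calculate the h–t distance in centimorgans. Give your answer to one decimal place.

The two most frequent reciprocal classes, g h + and + + t, are the parental types, so the F1 was g h + / + + t.
The two rarest classes, g + + and + h t, are the double crossovers. Comparing them with the parentals, only the h allele has switched, so h is the middle locus and the order is t – h – g.
Crossovers in the t–h interval produce the single-crossover classes g h t and + + + (48 + 40 = 88) plus the double crossovers (20).
RF(t–h) = (88 + 20) / 787 = 108/787 = 0.1372 → 13.7 centimorgans.

13.7 centimorgans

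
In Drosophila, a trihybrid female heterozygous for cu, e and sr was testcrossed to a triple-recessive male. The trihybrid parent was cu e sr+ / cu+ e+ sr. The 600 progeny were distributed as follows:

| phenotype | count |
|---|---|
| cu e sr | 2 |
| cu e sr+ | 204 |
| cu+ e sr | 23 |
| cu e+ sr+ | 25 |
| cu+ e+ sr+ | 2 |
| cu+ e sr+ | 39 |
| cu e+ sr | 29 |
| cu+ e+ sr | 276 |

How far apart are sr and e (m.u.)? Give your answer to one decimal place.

The two rarest classes, cu e sr and cu+ e+ sr+, are the double crossovers. Comparing them with the parentals, only the sr allele has switched, so sr is the middle locus and the order is e – sr – cu.
Crossovers in the e–sr interval produce the single-crossover classes cu e+ sr+ and cu+ e sr (25 + 23 = 48) plus the double crossovers (4).
RF(e–sr) = (48 + 4) / 600 = 52/600 = 0.0867 → 8.7 m.u.

8.7 m.u.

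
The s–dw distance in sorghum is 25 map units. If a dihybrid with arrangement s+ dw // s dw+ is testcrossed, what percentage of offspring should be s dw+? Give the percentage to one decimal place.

A map distance of 25 map units corresponds to a recombination frequency of 0.250.
The F1 is s+ dw / s dw+, so s dw+ is a parental gamete class with expected frequency (1 − r)/2 = 0.750/2 = 0.3750.
That is 0.3750 = 37.5% of the progeny.

37.5%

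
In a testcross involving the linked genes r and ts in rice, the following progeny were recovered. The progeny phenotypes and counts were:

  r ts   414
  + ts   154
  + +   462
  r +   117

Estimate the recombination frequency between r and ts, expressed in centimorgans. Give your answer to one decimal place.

23.6 centimorgans

The two most frequent classes, + + (462) and r ts (414), are the parental types, so the F1 was + + / r ts.
The recombinant classes are + ts and r +: 154 + 117 = 271.
Recombination frequency = 271/1147 = 0.2363 ≈ 23.6%, i.e. 23.6 centimorgans.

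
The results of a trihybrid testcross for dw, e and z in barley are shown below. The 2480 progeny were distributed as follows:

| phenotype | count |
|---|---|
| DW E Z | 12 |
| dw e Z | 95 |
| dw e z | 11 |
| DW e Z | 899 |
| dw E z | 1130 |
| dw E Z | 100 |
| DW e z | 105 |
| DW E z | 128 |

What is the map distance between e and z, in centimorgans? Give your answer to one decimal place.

The two most frequent reciprocal classes, DW e Z and dw E z, are the parental types, so the F1 was DW e Z / dw E z.
The two rarest classes, DW E Z and dw e z, are the double crossovers. Comparing them with the parentals, only the e allele has switched, so e is the middle locus and the order is dw – e – z.
Crossovers in the e–z interval produce the single-crossover classes DW e z and dw E Z (105 + 100 = 205) plus the double crossovers (23).
RF(e–z) = (205 + 23) / 2480 = 228/2480 = 0.0919 → 9.2 centimorgans.

9.2 centimorgans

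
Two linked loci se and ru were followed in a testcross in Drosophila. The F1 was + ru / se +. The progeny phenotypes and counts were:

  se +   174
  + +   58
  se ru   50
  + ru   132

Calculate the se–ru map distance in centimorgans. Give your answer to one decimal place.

26.1 centimorgans

The recombinant classes are + + and se ru: 58 + 50 = 108.
Recombination frequency = 108/414 = 0.2609 ≈ 26.1%, i.e. 26.1 centimorgans.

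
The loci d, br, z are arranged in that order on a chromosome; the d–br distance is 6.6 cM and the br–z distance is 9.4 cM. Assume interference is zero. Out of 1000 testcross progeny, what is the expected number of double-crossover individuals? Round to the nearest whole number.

Map distances give recombination frequencies of 0.066 and 0.094 for the two intervals.
With no interference, expected double-crossover frequency = 0.066 × 0.094 = 0.00620.
Expected number = 0.00620 × 1000 = 6.20 ≈ 6.

6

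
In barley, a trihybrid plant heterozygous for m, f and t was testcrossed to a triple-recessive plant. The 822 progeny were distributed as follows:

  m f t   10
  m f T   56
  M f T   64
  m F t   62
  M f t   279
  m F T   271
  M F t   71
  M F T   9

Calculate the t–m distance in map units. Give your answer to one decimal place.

17.6 map units

The two most frequent reciprocal classes, M f t and m F T, are the parental types, so the F1 was M f t / m F T.
The two rarest classes, m f t and M F T, are the double crossovers. Comparing them with the parentals, only the m allele has switched, so m is the middle locus and the order is t – m – f.
Crossovers in the t–m interval produce the single-crossover classes M f T and m F t (64 + 62 = 126) plus the double crossovers (19).
RF(t–m) = (126 + 19) / 822 = 145/822 = 0.1764 → 17.6 map units.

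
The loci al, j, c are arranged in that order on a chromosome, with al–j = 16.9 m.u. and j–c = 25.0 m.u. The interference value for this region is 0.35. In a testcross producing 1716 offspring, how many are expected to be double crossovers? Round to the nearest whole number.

47

Map distances give recombination frequencies of 0.169 and 0.250 for the two intervals.
With interference 0.35 (so coincidence = 0.65), expected double-crossover frequency = 0.169 × 0.250 × 0.65 = 0.02746.
Expected number = 0.02746 × 1716 = 47.13 ≈ 47.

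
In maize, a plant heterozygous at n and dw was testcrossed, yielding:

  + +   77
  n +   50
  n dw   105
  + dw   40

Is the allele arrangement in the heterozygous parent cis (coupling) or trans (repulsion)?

cis

The two most frequent classes are + + (77) and n dw (105); these are the parental (non-recombinant) types.
So the F1 carried + + on one chromosome and n dw on the other — the recessive alleles are on the same chromosome (cis / coupling).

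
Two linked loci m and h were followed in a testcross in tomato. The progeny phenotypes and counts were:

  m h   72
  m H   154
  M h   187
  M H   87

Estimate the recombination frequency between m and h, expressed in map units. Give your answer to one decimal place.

31.8 map units

The two most frequent classes, M h (187) and m H (154), are the parental types, so the F1 was M h / m H.
The recombinant classes are M H and m h: 87 + 72 = 159.
Recombination frequency = 159/500 = 0.3180 ≈ 31.8%, i.e. 31.8 map units.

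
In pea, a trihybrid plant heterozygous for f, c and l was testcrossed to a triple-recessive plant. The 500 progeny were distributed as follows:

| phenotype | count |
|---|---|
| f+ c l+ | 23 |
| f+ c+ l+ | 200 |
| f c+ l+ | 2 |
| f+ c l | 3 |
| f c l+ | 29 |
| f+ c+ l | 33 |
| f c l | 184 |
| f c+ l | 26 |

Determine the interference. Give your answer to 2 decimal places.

0.31

The two most frequent reciprocal classes, f c l and f+ c+ l+, are the parental types, so the F1 was f c l / f+ c+ l+.
The two rarest classes, f+ c l and f c+ l+, are the double crossovers. Comparing them with the parentals, only the f allele has switched, so f is the middle locus and the order is l – f – c.
l–f: (62 + 5)/500 = 0.1340; f–c: (49 + 5)/500 = 0.1080.
Expected DCO frequency = 0.1340 × 0.1080 ≈ 0.01447; observed = 5/500 ≈ 0.01000.
Coefficient of coincidence = 0.01000/0.01447 ≈ 0.69; interference = 1 − 0.69 = 0.31.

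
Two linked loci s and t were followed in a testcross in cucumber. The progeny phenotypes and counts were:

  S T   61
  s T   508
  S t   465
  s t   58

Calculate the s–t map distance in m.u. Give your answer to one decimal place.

10.9 m.u.

The two most frequent classes, S t (465) and s T (508), are the parental types, so the F1 was S t / s T.
The recombinant classes are S T and s t: 61 + 58 = 119.
Recombination frequency = 119/1092 = 0.1090 ≈ 10.9%, i.e. 10.9 m.u.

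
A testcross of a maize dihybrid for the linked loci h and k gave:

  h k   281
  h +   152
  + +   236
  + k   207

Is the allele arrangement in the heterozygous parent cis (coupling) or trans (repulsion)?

cis

The two most frequent classes are + + (236) and h k (281); these are the parental (non-recombinant) types.
So the F1 carried + + on one chromosome and h k on the other — the recessive alleles are on the same chromosome (cis / coupling).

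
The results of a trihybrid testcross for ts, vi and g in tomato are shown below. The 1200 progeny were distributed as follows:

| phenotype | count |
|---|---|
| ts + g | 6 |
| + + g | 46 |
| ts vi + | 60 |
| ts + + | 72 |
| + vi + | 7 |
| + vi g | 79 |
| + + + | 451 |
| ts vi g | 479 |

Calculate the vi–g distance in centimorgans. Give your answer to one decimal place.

The two most frequent reciprocal classes, + + + and ts vi g, are the parental types, so the F1 was + + + / ts vi g.
The two rarest classes, + vi + and ts + g, are the double crossovers. Comparing them with the parentals, only the vi allele has switched, so vi is the middle locus and the order is ts – vi – g.
Crossovers in the vi–g interval produce the single-crossover classes + + g and ts vi + (46 + 60 = 106) plus the double crossovers (13).
RF(vi–g) = (106 + 13) / 1200 = 119/1200 = 0.0992 → 9.9 centimorgans.

9.9 centimorgans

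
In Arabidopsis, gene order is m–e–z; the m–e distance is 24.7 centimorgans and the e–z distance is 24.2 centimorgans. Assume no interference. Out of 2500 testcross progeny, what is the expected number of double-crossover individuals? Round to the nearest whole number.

Map distances give recombination frequencies of 0.247 and 0.242 for the two intervals.
With no interference, expected double-crossover frequency = 0.247 × 0.242 = 0.05977.
Expected number = 0.05977 × 2500 = 149.44 ≈ 149.

149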